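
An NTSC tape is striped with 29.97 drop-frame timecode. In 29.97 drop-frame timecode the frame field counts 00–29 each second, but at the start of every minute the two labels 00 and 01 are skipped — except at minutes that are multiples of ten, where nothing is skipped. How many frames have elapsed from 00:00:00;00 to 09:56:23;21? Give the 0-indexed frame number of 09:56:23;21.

Complete 10-minute blocks: 59, each 17982 frames → 1060938.
Remaining 6 whole minutes in the current block: 1800 + 5 × 1798 = 10790 frames.
Within the current minute: 23 × 30 + 21 − 2 = 709 (labels ;00/;01 skipped at this minute). Total = 1060938 + 10790 + 709 = 1072437.

1072437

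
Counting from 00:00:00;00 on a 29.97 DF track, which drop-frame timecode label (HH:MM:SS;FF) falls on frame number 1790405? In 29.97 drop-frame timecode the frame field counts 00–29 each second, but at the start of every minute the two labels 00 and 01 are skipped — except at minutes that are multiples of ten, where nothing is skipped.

16:35:39;27

Each 10-minute DF block holds 10 × 60 × 30 − 9 × 2 = 17982 frames. 1790405 ÷ 17982 → 99 full blocks, remainder 10187.
Within the partial block the first minute is 1800 frames and each further minute 1798, so 5 further minute boundaries passed. Total skipped labels = 18 × 99 + 2 × 5 = 1792.
Non-drop label index = 1790405 + 1792 = 1792197; at 30 labels/s that is 16:35:39:27, i.e. DF 16:35:39;27.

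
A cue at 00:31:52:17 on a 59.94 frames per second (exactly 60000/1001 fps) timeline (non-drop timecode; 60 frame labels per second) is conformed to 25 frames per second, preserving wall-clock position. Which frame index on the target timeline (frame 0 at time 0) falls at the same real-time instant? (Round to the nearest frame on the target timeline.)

Source frame index: (0×3600 + 31×60 + 52) × 60 + 17 = 114737.
Real time: 114737 / (60000/1001) = 114851737/60000 s.
Target frame: (114851737/60000) × (25) = 114851737/2400 ≈ 47854.890 → 47855.

frame 47855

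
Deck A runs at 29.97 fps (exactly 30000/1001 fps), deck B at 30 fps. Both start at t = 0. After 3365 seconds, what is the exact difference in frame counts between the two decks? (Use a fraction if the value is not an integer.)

A emits 30000/1001 × 3365 = 100950000/1001 frames; B emits 30 × 3365 = 100950.
Difference = 100950/1001 frames (≈ 100.8492); B is ahead of A.

100950/1001 frames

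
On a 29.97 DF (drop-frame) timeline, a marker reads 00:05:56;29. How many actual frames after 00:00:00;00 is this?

10699

Complete 10-minute blocks: 0, each 17982 frames → 0.
Remaining 5 whole minutes in the current block: 1800 + 4 × 1798 = 8992 frames.
Within the current minute: 56 × 30 + 29 − 2 = 1707 (labels ;00/;01 skipped at this minute). Total = 0 + 8992 + 1707 = 10699.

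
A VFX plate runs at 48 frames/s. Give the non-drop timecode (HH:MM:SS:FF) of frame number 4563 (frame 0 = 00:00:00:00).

4563 ÷ 48 = 95 full seconds, remainder 3 frames.
95 s = 0 h 1 min 35 s.
Timecode: 00:01:35:03.

00:01:35:03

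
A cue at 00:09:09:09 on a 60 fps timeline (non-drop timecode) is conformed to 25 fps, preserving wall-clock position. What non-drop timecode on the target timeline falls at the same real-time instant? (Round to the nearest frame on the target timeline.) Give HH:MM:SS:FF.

00:09:09:04

Source frame index: (0×3600 + 9×60 + 9) × 60 + 9 = 32949.
Real time: 32949 / (60) = 10983/20 s.
Target frame: (10983/20) × (25) = 54915/4 ≈ 13728.750 → 13729.
At 25 labels/s: frame 13729 → 00:09:09:04.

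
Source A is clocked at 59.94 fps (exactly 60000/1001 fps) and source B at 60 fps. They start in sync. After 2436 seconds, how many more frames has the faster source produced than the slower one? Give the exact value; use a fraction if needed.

20880/143 frames

A emits 60000/1001 × 2436 = 20880000/143 frames; B emits 60 × 2436 = 146160.
Difference = 20880/143 frames (≈ 146.0140); B is ahead of A.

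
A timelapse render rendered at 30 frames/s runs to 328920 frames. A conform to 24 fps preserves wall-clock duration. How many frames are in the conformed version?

Target frames = source frames × (target rate / source rate) = 328920 × (24)/(30) = 328920 × 4/5 = 263136.

263136 frames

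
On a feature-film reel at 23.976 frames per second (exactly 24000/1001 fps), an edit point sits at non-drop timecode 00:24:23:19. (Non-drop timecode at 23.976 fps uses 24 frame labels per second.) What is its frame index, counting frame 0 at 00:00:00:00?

35131

Total seconds to the label: (0 × 3600 + 24 × 60 + 23) = 1463.
Frame index = 1463 × 24 + 19 = 35131.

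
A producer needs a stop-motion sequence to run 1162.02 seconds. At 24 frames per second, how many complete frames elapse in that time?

27888 frames

Frames = 1162.02 × 24 = 697212/25 ≈ 27888.4800.
Complete frames: 27888.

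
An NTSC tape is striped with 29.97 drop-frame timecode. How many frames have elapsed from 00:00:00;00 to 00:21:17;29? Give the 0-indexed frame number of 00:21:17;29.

As if non-drop at 30 labels/s: (0 × 3600 + 21 × 60 + 17) × 30 + 29 = 38339.
Minute boundaries passed: 21; those not divisible by 10: 21 − 2 = 19; dropped labels = 2 × 19 = 38.
Actual frame index = 38339 − 38 = 38301.

38301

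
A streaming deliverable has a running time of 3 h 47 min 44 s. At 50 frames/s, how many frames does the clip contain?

3 h 47 min 44 s = 13664 s.
Frames = 13664 × 50 = 683200.

683200 frames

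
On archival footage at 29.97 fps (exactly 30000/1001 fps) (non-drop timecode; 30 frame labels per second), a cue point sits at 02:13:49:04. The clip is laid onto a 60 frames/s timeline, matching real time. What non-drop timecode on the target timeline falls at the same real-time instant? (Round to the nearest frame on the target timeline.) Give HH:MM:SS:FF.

Source frame index: (2×3600 + 13×60 + 49) × 30 + 4 = 240874.
Real time: 240874 / (30000/1001) = 120557437/15000 s.
Target frame: (120557437/15000) × (60) = 120557437/250 ≈ 482229.748 → 482230.
At 60 labels/s: frame 482230 → 02:13:57:10.

02:13:57:10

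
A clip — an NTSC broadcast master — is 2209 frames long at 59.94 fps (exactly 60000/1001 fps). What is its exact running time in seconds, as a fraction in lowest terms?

2211209/60000 seconds

Running time = 2209 ÷ (60000/1001) = 2209 × 1001/60000 = 2211209/60000 s.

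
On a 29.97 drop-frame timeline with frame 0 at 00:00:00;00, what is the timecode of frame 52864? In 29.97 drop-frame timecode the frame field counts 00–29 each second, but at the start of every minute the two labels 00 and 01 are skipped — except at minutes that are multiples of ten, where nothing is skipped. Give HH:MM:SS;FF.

00:29:23;28

Each 10-minute DF block holds 10 × 60 × 30 − 9 × 2 = 17982 frames. 52864 ÷ 17982 → 2 full blocks, remainder 16900.
Within the partial block the first minute is 1800 frames and each further minute 1798, so 9 further minute boundaries passed. Total skipped labels = 18 × 2 + 2 × 9 = 54.
Non-drop label index = 52864 + 54 = 52918; at 30 labels/s that is 00:29:23:28, i.e. DF 00:29:23;28.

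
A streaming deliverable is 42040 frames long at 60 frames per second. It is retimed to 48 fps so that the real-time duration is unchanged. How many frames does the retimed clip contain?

33632 frames

Target frames = source frames × (target rate / source rate) = 42040 × (48)/(60) = 42040 × 4/5 = 33632.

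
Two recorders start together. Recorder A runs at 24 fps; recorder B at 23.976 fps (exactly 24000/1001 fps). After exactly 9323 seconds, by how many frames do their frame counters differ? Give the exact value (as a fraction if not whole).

223752/1001 frames

A emits 24 × 9323 = 223752 frames; B emits 24000/1001 × 9323 = 223752000/1001.
Difference = 223752/1001 frames (≈ 223.5285); B is behind A.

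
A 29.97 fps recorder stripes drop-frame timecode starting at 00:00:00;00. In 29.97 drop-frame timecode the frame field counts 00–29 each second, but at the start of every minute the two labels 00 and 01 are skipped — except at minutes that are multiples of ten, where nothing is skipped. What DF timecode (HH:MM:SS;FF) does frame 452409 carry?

04:11:35;11

Each 10-minute DF block holds 10 × 60 × 30 − 9 × 2 = 17982 frames. 452409 ÷ 17982 → 25 full blocks, remainder 2859.
Within the partial block the first minute is 1800 frames and each further minute 1798, so 1 further minute boundary passed. Total skipped labels = 18 × 25 + 2 × 1 = 452.
Non-drop label index = 452409 + 452 = 452861; at 30 labels/s that is 04:11:35:11, i.e. DF 04:11:35;11.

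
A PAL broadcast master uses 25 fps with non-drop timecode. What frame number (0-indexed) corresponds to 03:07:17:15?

Total seconds to the label: (3 × 3600 + 7 × 60 + 17) = 11237.
Frame index = 11237 × 25 + 15 = 280940.

frame 280940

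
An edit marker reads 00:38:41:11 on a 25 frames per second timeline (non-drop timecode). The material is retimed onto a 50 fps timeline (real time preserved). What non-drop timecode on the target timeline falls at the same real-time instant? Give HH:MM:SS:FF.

Source frame index: (0×3600 + 38×60 + 41) × 25 + 11 = 58036.
Real time: 58036 / (25) = 58036/25 s.
Target frame: (58036/25) × (50) = 116072.
At 50 labels/s: frame 116072 → 00:38:41:22.

00:38:41:22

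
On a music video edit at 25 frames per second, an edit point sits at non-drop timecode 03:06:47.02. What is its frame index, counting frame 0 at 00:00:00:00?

280177

Total seconds to the label: (3 × 3600 + 6 × 60 + 47) = 11207.
Frame index = 11207 × 25 + 2 = 280177.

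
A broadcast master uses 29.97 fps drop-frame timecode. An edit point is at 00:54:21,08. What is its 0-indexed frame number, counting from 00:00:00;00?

97740

As if non-drop at 30 labels/s: (0 × 3600 + 54 × 60 + 21) × 30 + 8 = 97838.
Minute boundaries passed: 54; those not divisible by 10: 54 − 5 = 49; dropped labels = 2 × 49 = 98.
Actual frame index = 97838 − 98 = 97740.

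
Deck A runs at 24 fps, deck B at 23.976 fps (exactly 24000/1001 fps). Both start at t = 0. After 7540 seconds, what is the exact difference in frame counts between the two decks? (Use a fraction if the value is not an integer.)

A emits 24 × 7540 = 180960 frames; B emits 24000/1001 × 7540 = 13920000/77.
Difference = 13920/77 frames (≈ 180.7792); B is behind A.

13920/77 frames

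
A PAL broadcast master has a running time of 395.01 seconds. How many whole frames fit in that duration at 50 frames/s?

19750 frames

Frames = 395.01 × 50 = 39501/2 ≈ 19750.5000.
Complete frames: 19750.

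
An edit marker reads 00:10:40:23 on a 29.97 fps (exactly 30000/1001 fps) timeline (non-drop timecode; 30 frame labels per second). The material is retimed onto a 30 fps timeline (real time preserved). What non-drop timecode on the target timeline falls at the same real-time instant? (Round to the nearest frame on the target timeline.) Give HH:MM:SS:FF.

00:10:41:12

Source frame index: (0×3600 + 10×60 + 40) × 30 + 23 = 19223.
Real time: 19223 / (30000/1001) = 19242223/30000 s.
Target frame: (19242223/30000) × (30) = 19242223/1000 ≈ 19242.223 → 19242.
At 30 labels/s: frame 19242 → 00:10:41:12.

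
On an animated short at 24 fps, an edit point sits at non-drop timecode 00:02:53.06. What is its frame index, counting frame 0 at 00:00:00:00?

Total seconds to the label: (0 × 3600 + 2 × 60 + 53) = 173.
Frame index = 173 × 24 + 6 = 4158.

4158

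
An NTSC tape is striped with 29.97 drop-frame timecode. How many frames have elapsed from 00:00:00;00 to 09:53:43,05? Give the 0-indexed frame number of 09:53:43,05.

Complete 10-minute blocks: 59, each 17982 frames → 1060938.
Remaining 3 whole minutes in the current block: 1800 + 2 × 1798 = 5396 frames.
Within the current minute: 43 × 30 + 5 − 2 = 1293 (labels ;00/;01 skipped at this minute). Total = 1060938 + 5396 + 1293 = 1067627.

1067627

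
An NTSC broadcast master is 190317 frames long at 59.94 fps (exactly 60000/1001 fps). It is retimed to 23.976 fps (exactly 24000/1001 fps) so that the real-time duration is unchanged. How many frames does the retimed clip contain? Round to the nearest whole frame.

76127 frames

Frames at target rate = 190317 × (24000/1001) / (60000/1001) = 380634/5 ≈ 76126.800.
Nearest whole frame: 76127.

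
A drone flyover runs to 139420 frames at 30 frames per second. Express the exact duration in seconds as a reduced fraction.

13942/3 seconds

Running time = 139420 ÷ (30) = 139420 × 1/30 = 13942/3 s.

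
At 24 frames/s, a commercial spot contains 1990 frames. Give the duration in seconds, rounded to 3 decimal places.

Running time = 1990 × 1/24 = 995/12 s ≈ 82.917 s.

82.917 seconds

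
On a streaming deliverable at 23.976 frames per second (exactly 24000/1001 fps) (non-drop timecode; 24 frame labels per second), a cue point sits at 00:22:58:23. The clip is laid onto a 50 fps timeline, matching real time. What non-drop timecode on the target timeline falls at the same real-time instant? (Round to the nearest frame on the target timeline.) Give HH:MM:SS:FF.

00:23:00:17

Source frame index: (0×3600 + 22×60 + 58) × 24 + 23 = 33095.
Real time: 33095 / (24000/1001) = 6625619/4800 s.
Target frame: (6625619/4800) × (50) = 6625619/96 ≈ 69016.865 → 69017.
At 50 labels/s: frame 69017 → 00:23:00:17.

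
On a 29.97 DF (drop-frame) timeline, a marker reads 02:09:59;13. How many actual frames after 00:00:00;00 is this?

233749

As if non-drop at 30 labels/s: (2 × 3600 + 9 × 60 + 59) × 30 + 13 = 233983.
Minute boundaries passed: 129; those not divisible by 10: 129 − 12 = 117; dropped labels = 2 × 117 = 234.
Actual frame index = 233983 − 234 = 233749.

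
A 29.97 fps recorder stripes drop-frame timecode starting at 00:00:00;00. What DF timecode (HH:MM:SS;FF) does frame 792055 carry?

Ten DF minutes hold 17982 frames, so frame 792055 lies in block 44 (frames 791208–809189) with 847 frames into that block.
The block's first minute is 1800 frames and the rest 1798 each; 847 frames reaches minute 0, so 44 × 18 + 0 × 2 = 792 labels have been skipped so far.
Adding those back, label number 792055 + 792 = 792847 at 30 labels/s is 26428 s + 7 f = 7 h 20 min 28 s frame 7, i.e. 07:20:28;07.

07:20:28;07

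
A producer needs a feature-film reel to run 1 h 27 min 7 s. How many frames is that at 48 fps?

1 h 27 min 7 s = 5227 s.
Frames = 5227 × 48 = 250896.

250896 frames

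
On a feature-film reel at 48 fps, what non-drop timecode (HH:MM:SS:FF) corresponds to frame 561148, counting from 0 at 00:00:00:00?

03:14:50:28

561148 ÷ 48 = 11690 full seconds, remainder 28 frames.
11690 s = 3 h 14 min 50 s.
Timecode: 03:14:50:28.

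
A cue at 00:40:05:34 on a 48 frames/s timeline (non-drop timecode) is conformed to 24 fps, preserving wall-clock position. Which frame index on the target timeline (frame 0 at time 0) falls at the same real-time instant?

frame 57737

Source frame index: (0×3600 + 40×60 + 5) × 48 + 34 = 115474.
Real time: 115474 / (48) = 57737/24 s.
Target frame: (57737/24) × (24) = 57737.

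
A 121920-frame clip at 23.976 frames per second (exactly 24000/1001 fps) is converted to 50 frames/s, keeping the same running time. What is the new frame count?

254254 frames

Target frames = source frames × (target rate / source rate) = 121920 × (50)/(24000/1001) = 121920 × 1001/480 = 254254.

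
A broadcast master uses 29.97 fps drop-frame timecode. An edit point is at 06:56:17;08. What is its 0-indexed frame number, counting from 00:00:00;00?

Complete 10-minute blocks: 41, each 17982 frames → 737262.
Remaining 6 whole minutes in the current block: 1800 + 5 × 1798 = 10790 frames.
Within the current minute: 17 × 30 + 8 − 2 = 516 (labels ;00/;01 skipped at this minute). Total = 737262 + 10790 + 516 = 748568.

748568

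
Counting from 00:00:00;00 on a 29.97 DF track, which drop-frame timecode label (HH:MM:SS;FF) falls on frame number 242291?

02:14:44;13

Ten DF minutes hold 17982 frames, so frame 242291 lies in block 13 (frames 233766–251747) with 8525 frames into that block.
The block's first minute is 1800 frames and the rest 1798 each; 8525 frames reaches minute 4, so 13 × 18 + 4 × 2 = 242 labels have been skipped so far.
Adding those back, label number 242291 + 242 = 242533 at 30 labels/s is 8084 s + 13 f = 2 h 14 min 44 s frame 13, i.e. 02:14:44;13.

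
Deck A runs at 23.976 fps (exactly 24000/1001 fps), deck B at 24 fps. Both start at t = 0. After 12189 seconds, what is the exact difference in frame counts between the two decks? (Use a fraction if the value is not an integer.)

292536/1001 frames

A emits 24000/1001 × 12189 = 292536000/1001 frames; B emits 24 × 12189 = 292536.
Difference = 292536/1001 frames (≈ 292.2438); B is ahead of A.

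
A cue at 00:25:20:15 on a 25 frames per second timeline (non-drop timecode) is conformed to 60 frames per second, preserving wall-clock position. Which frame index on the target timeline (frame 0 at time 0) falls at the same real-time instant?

Source frame index: (0×3600 + 25×60 + 20) × 25 + 15 = 38015.
Real time: 38015 / (25) = 7603/5 s.
Target frame: (7603/5) × (60) = 91236.

frame 91236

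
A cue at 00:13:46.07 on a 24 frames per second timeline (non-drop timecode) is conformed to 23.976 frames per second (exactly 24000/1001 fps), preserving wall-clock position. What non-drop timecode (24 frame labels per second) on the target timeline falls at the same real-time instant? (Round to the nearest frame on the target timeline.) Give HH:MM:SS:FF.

00:13:45:11

Source frame index: (0×3600 + 13×60 + 46) × 24 + 7 = 19831.
Real time: 19831 / (24) = 19831/24 s.
Target frame: (19831/24) × (24000/1001) = 2833000/143 ≈ 19811.189 → 19811.
At 24 labels/s: frame 19811 → 00:13:45:11.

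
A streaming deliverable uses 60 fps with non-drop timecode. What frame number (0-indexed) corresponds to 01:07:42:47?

Total seconds to the label: (1 × 3600 + 7 × 60 + 42) = 4062.
Frame index = 4062 × 60 + 47 = 243767.

243767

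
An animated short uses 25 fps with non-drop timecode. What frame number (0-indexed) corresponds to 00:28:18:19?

frame 42469

Total seconds to the label: (0 × 3600 + 28 × 60 + 18) = 1698.
Frame index = 1698 × 25 + 19 = 42469.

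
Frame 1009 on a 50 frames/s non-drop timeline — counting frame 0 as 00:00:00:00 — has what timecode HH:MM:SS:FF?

1009 ÷ 50 = 20 full seconds, remainder 9 frames.
20 s = 0 h 0 min 20 s.
Timecode: 00:00:20:09.

00:00:20:09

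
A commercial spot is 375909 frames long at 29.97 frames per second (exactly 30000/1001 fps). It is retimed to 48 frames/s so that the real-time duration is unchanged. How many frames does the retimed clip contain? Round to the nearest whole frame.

Frames at target rate = 375909 × (48) / (30000/1001) = 376284909/625 ≈ 602055.854.
Nearest whole frame: 602056.

602056 frames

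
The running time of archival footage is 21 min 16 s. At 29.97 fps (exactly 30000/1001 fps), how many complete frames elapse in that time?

21 min 16 s = 1276 s.
Frames = 1276 × 30000/1001 = 3480000/91 ≈ 38241.7582.
Complete frames: 38241.

38241 frames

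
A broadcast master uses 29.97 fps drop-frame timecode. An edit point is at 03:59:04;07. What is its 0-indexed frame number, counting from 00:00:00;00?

As if non-drop at 30 labels/s: (3 × 3600 + 59 × 60 + 4) × 30 + 7 = 430327.
Minute boundaries passed: 239; those not divisible by 10: 239 − 23 = 216; dropped labels = 2 × 216 = 432.
Actual frame index = 430327 − 432 = 429895.

429895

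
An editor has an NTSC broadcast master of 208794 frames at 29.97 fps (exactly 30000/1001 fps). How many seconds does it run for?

6966.7598 seconds

Running time = 208794 / (30000/1001) = 6966.7598 s.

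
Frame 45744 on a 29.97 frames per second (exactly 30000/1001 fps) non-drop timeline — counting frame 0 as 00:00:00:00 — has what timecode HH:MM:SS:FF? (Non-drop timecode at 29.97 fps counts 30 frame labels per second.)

00:25:24:24

45744 ÷ 30 = 1524 full seconds, remainder 24 frames.
1524 s = 0 h 25 min 24 s.
Timecode: 00:25:24:24.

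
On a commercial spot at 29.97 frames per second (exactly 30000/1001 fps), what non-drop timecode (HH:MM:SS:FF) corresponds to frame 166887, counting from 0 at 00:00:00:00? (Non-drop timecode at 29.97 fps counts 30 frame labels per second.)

01:32:42:27

166887 ÷ 30 = 5562 full seconds, remainder 27 frames.
5562 s = 1 h 32 min 42 s.
Timecode: 01:32:42:27.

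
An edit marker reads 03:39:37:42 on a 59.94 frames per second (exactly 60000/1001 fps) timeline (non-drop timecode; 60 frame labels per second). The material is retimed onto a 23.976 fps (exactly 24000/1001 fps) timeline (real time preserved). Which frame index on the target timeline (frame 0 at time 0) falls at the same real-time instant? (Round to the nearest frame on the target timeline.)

frame 316265

Source frame index: (3×3600 + 39×60 + 37) × 60 + 42 = 790662.
Real time: 790662 / (60000/1001) = 131908777/10000 s.
Target frame: (131908777/10000) × (24000/1001) = 1581324/5 ≈ 316264.800 → 316265.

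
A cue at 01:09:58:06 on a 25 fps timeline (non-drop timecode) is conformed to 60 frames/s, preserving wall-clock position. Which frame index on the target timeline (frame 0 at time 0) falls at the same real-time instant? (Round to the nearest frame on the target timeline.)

Source frame index: (1×3600 + 9×60 + 58) × 25 + 6 = 104956.
Real time: 104956 / (25) = 104956/25 s.
Target frame: (104956/25) × (60) = 1259472/5 ≈ 251894.400 → 251894.

frame 251894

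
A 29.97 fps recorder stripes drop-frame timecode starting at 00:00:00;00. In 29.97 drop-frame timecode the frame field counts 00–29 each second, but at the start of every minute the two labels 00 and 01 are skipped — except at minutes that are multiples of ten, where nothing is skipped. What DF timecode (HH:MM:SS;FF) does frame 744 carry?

00:00:24;24

Ten DF minutes hold 17982 frames, so frame 744 lies in block 0 (frames 0–17981) with 744 frames into that block.
The block's first minute is 1800 frames and the rest 1798 each; 744 frames reaches minute 0, so 0 × 18 + 0 × 2 = 0 labels have been skipped so far.
Adding those back, label number 744 + 0 = 744 at 30 labels/s is 24 s + 24 f = 0 h 0 min 24 s frame 24, i.e. 00:00:24;24.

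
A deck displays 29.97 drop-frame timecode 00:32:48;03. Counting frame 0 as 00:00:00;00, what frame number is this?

58985

As if non-drop at 30 labels/s: (0 × 3600 + 32 × 60 + 48) × 30 + 3 = 59043.
Minute boundaries passed: 32; those not divisible by 10: 32 − 3 = 29; dropped labels = 2 × 29 = 58.
Actual frame index = 59043 − 58 = 58985.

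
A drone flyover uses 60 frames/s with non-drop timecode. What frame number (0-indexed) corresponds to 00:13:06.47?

Total seconds to the label: (0 × 3600 + 13 × 60 + 6) = 786.
Frame index = 786 × 60 + 47 = 47207.

frame 47207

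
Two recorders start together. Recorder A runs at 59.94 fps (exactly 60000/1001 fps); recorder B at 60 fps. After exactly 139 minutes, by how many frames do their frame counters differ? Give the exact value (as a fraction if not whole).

500400/1001 frames

139 min = 8340 s.
A emits 60000/1001 × 8340 = 500400000/1001 frames; B emits 60 × 8340 = 500400.
Difference = 500400/1001 frames (≈ 499.9001); B is ahead of A.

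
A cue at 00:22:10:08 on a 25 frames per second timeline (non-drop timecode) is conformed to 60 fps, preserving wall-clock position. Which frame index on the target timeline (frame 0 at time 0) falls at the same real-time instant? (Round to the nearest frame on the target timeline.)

frame 79819

Source frame index: (0×3600 + 22×60 + 10) × 25 + 8 = 33258.
Real time: 33258 / (25) = 33258/25 s.
Target frame: (33258/25) × (60) = 399096/5 ≈ 79819.200 → 79819.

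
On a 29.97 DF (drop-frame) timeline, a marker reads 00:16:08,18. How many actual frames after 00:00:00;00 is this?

29028

Complete 10-minute blocks: 1, each 17982 frames → 17982.
Remaining 6 whole minutes in the current block: 1800 + 5 × 1798 = 10790 frames.
Within the current minute: 8 × 30 + 18 − 2 = 256 (labels ;00/;01 skipped at this minute). Total = 17982 + 10790 + 256 = 29028.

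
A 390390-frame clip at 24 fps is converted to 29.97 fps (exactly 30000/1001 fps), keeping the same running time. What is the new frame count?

487500 frames

Target frames = source frames × (target rate / source rate) = 390390 × (30000/1001)/(24) = 390390 × 1250/1001 = 487500.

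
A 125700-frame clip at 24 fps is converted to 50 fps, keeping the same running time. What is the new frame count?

Target frames = source frames × (target rate / source rate) = 125700 × (50)/(24) = 125700 × 25/12 = 261875.

261875 frames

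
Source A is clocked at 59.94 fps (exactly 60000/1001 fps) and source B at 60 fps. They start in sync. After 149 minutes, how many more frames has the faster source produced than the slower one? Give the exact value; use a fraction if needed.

536400/1001 frames

149 min = 8940 s.
A emits 60000/1001 × 8940 = 536400000/1001 frames; B emits 60 × 8940 = 536400.
Difference = 536400/1001 frames (≈ 535.8641); B is ahead of A.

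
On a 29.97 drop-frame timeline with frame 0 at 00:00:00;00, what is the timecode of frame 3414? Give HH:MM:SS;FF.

00:01:53;26

Ten DF minutes hold 17982 frames, so frame 3414 lies in block 0 (frames 0–17981) with 3414 frames into that block.
The block's first minute is 1800 frames and the rest 1798 each; 3414 frames reaches minute 1, so 0 × 18 + 1 × 2 = 2 labels have been skipped so far.
Adding those back, label number 3414 + 2 = 3416 at 30 labels/s is 113 s + 26 f = 0 h 1 min 53 s frame 26, i.e. 00:01:53;26.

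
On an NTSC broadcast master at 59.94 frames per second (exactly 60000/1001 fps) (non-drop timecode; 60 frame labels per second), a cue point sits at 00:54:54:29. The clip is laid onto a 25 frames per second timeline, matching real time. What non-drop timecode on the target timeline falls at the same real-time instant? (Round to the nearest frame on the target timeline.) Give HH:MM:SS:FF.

00:54:57:19

Source frame index: (0×3600 + 54×60 + 54) × 60 + 29 = 197669.
Real time: 197669 / (60000/1001) = 197866669/60000 s.
Target frame: (197866669/60000) × (25) = 197866669/2400 ≈ 82444.445 → 82444.
At 25 labels/s: frame 82444 → 00:54:57:19.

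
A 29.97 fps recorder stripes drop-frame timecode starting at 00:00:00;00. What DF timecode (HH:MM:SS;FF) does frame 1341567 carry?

12:26:03;21

Ten DF minutes hold 17982 frames, so frame 1341567 lies in block 74 (frames 1330668–1348649) with 10899 frames into that block.
The block's first minute is 1800 frames and the rest 1798 each; 10899 frames reaches minute 6, so 74 × 18 + 6 × 2 = 1344 labels have been skipped so far.
Adding those back, label number 1341567 + 1344 = 1342911 at 30 labels/s is 44763 s + 21 f = 12 h 26 min 3 s frame 21, i.e. 12:26:03;21.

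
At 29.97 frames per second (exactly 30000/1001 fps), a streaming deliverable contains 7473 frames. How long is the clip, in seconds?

Running time = 7473 / (30000/1001) = 249.3491 s.

249.3491 seconds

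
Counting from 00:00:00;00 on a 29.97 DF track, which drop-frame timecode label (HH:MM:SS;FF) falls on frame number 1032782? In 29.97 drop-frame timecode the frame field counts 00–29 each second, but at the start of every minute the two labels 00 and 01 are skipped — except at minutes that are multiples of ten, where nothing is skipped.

09:34:20;16

Each 10-minute DF block holds 10 × 60 × 30 − 9 × 2 = 17982 frames. 1032782 ÷ 17982 → 57 full blocks, remainder 7808.
Within the partial block the first minute is 1800 frames and each further minute 1798, so 4 further minute boundaries passed. Total skipped labels = 18 × 57 + 2 × 4 = 1034.
Non-drop label index = 1032782 + 1034 = 1033816; at 30 labels/s that is 09:34:20:16, i.e. DF 09:34:20;16.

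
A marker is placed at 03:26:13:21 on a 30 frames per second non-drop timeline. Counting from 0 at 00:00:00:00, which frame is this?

Total seconds to the label: (3 × 3600 + 26 × 60 + 13) = 12373.
Frame index = 12373 × 30 + 21 = 371211.

371211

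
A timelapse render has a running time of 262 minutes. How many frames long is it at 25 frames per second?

262 min = 15720 s.
Frames = 15720 × 25 = 393000.

393000 frames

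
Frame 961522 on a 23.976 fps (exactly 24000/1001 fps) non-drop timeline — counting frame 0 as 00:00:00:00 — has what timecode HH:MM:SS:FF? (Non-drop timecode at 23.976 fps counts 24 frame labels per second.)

961522 ÷ 24 = 40063 full seconds, remainder 10 frames.
40063 s = 11 h 7 min 43 s.
Timecode: 11:07:43:10.

11:07:43:10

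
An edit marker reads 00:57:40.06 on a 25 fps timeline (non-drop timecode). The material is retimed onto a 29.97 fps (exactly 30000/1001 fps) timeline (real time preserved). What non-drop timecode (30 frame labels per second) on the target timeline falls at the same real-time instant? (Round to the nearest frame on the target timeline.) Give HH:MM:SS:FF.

00:57:36:23

Source frame index: (0×3600 + 57×60 + 40) × 25 + 6 = 86506.
Real time: 86506 / (25) = 86506/25 s.
Target frame: (86506/25) × (30000/1001) = 14829600/143 ≈ 103703.497 → 103703.
At 30 labels/s: frame 103703 → 00:57:36:23.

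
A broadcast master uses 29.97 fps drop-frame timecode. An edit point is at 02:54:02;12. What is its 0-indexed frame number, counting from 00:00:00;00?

Complete 10-minute blocks: 17, each 17982 frames → 305694.
Remaining 4 whole minutes in the current block: 1800 + 3 × 1798 = 7194 frames.
Within the current minute: 2 × 30 + 12 − 2 = 70 (labels ;00/;01 skipped at this minute). Total = 305694 + 7194 + 70 = 312958.

312958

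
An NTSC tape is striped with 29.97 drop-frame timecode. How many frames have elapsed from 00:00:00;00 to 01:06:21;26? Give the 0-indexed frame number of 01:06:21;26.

119336

As if non-drop at 30 labels/s: (1 × 3600 + 6 × 60 + 21) × 30 + 26 = 119456.
Minute boundaries passed: 66; those not divisible by 10: 66 − 6 = 60; dropped labels = 2 × 60 = 120.
Actual frame index = 119456 − 120 = 119336.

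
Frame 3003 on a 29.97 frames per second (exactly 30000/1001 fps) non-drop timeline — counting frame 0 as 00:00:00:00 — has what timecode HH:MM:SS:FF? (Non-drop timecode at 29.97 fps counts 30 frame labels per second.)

3003 ÷ 30 = 100 full seconds, remainder 3 frames.
100 s = 0 h 1 min 40 s.
Timecode: 00:01:40:03.

00:01:40:03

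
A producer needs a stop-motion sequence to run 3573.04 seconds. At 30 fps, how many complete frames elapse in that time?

Frames = 3573.04 × 30 = 535956/5 ≈ 107191.2000.
Complete frames: 107191.

107191 frames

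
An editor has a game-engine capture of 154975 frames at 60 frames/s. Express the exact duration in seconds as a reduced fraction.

30995/12 seconds

Running time = 154975 ÷ (60) = 154975 × 1/60 = 30995/12 s.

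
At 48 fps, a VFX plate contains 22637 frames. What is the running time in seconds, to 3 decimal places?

Running time = 22637 × 1/48 = 22637/48 s ≈ 471.604 s.

471.604 seconds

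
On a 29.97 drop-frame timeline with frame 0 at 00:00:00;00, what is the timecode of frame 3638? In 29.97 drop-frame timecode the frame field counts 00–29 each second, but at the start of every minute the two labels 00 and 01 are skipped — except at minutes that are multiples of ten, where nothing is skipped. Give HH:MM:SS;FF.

Ten DF minutes hold 17982 frames, so frame 3638 lies in block 0 (frames 0–17981) with 3638 frames into that block.
The block's first minute is 1800 frames and the rest 1798 each; 3638 frames reaches minute 2, so 0 × 18 + 2 × 2 = 4 labels have been skipped so far.
Adding those back, label number 3638 + 4 = 3642 at 30 labels/s is 121 s + 12 f = 0 h 2 min 1 s frame 12, i.e. 00:02:01;12.

00:02:01;12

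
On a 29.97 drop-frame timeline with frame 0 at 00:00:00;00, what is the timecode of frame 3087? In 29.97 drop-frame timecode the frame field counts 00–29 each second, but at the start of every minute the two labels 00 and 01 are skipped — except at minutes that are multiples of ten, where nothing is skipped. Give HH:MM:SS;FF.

Ten DF minutes hold 17982 frames, so frame 3087 lies in block 0 (frames 0–17981) with 3087 frames into that block.
The block's first minute is 1800 frames and the rest 1798 each; 3087 frames reaches minute 1, so 0 × 18 + 1 × 2 = 2 labels have been skipped so far.
Adding those back, label number 3087 + 2 = 3089 at 30 labels/s is 102 s + 29 f = 0 h 1 min 42 s frame 29, i.e. 00:01:42;29.

00:01:42;29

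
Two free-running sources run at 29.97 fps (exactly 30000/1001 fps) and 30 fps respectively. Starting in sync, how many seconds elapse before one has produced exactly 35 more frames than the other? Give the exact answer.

The gap grows by |30 − 30000/1001| = 30/1001 frames per second.
Time for a 35-frame gap: 35 ÷ (30/1001) = 7007/6 s.

7007/6 seconds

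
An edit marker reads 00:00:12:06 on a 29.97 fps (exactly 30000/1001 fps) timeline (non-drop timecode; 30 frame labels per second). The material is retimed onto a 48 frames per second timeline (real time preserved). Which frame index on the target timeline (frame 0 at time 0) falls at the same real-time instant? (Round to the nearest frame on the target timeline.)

frame 586

Source frame index: (0×3600 + 0×60 + 12) × 30 + 6 = 366.
Real time: 366 / (30000/1001) = 61061/5000 s.
Target frame: (61061/5000) × (48) = 366366/625 ≈ 586.186 → 586.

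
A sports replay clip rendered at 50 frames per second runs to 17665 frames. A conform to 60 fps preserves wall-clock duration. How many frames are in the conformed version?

21198 frames

Target frames = source frames × (target rate / source rate) = 17665 × (60)/(50) = 17665 × 6/5 = 21198.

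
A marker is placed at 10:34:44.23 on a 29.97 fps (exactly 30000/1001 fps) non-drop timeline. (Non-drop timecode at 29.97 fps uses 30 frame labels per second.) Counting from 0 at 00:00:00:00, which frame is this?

frame 1142543

Total seconds to the label: (10 × 3600 + 34 × 60 + 44) = 38084.
Frame index = 38084 × 30 + 23 = 1142543.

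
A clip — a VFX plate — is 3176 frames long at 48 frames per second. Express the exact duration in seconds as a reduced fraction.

397/6 seconds

Running time = 3176 ÷ (48) = 3176 × 1/48 = 397/6 s.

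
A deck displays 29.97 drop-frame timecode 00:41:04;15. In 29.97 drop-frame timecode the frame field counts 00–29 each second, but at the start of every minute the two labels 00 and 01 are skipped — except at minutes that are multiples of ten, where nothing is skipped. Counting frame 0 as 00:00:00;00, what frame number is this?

73861

As if non-drop at 30 labels/s: (0 × 3600 + 41 × 60 + 4) × 30 + 15 = 73935.
Minute boundaries passed: 41; those not divisible by 10: 41 − 4 = 37; dropped labels = 2 × 37 = 74.
Actual frame index = 73935 − 74 = 73861.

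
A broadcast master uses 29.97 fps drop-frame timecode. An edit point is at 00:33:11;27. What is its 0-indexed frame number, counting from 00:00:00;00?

59697

As if non-drop at 30 labels/s: (0 × 3600 + 33 × 60 + 11) × 30 + 27 = 59757.
Minute boundaries passed: 33; those not divisible by 10: 33 − 3 = 30; dropped labels = 2 × 30 = 60.
Actual frame index = 59757 − 60 = 59697.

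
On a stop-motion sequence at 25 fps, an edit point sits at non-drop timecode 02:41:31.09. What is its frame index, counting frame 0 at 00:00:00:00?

242284

Total seconds to the label: (2 × 3600 + 41 × 60 + 31) = 9691.
Frame index = 9691 × 25 + 9 = 242284.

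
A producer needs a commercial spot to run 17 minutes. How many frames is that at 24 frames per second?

17 min = 1020 s.
Frames = 1020 × 24 = 24480.

24480 frames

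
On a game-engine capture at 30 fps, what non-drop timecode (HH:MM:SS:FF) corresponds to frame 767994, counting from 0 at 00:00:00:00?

767994 ÷ 30 = 25599 full seconds, remainder 24 frames.
25599 s = 7 h 6 min 39 s.
Timecode: 07:06:39:24.

07:06:39:24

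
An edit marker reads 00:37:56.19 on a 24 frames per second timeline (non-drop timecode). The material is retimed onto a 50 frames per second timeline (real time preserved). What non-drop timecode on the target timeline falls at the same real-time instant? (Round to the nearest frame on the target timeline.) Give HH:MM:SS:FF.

Source frame index: (0×3600 + 37×60 + 56) × 24 + 19 = 54643.
Real time: 54643 / (24) = 54643/24 s.
Target frame: (54643/24) × (50) = 1366075/12 ≈ 113839.583 → 113840.
At 50 labels/s: frame 113840 → 00:37:56:40.

00:37:56:40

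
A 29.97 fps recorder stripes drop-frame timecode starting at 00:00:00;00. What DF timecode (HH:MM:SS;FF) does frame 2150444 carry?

Ten DF minutes hold 17982 frames, so frame 2150444 lies in block 119 (frames 2139858–2157839) with 10586 frames into that block.
The block's first minute is 1800 frames and the rest 1798 each; 10586 frames reaches minute 5, so 119 × 18 + 5 × 2 = 2152 labels have been skipped so far.
Adding those back, label number 2150444 + 2152 = 2152596 at 30 labels/s is 71753 s + 6 f = 19 h 55 min 53 s frame 6, i.e. 19:55:53;06.

19:55:53;06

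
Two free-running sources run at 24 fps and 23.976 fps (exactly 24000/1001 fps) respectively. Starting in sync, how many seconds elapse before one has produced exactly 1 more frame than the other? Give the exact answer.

1001/24 seconds

The gap grows by |24000/1001 − 24| = 24/1001 frames per second.
Time for a 1-frame gap: 1 ÷ (24/1001) = 1001/24 s.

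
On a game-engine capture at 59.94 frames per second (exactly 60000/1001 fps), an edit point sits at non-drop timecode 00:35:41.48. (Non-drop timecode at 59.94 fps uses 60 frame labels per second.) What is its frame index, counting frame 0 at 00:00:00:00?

128508

Total seconds to the label: (0 × 3600 + 35 × 60 + 41) = 2141.
Frame index = 2141 × 60 + 48 = 128508.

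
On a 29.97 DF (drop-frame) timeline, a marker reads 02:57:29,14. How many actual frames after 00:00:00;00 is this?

As if non-drop at 30 labels/s: (2 × 3600 + 57 × 60 + 29) × 30 + 14 = 319484.
Minute boundaries passed: 177; those not divisible by 10: 177 − 17 = 160; dropped labels = 2 × 160 = 320.
Actual frame index = 319484 − 320 = 319164.

319164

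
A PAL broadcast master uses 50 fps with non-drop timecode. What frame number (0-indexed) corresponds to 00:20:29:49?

61499

Total seconds to the label: (0 × 3600 + 20 × 60 + 29) = 1229.
Frame index = 1229 × 50 + 49 = 61499.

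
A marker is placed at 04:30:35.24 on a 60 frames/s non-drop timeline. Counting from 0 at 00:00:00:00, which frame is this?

frame 974124

Total seconds to the label: (4 × 3600 + 30 × 60 + 35) = 16235.
Frame index = 16235 × 60 + 24 = 974124.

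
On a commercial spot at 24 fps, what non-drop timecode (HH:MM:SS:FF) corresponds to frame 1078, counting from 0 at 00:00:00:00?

00:00:44:22

1078 ÷ 24 = 44 full seconds, remainder 22 frames.
44 s = 0 h 0 min 44 s.
Timecode: 00:00:44:22.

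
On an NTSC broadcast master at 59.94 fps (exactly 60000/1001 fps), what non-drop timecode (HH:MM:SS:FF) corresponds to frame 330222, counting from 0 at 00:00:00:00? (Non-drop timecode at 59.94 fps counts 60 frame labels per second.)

01:31:43:42

330222 ÷ 60 = 5503 full seconds, remainder 42 frames.
5503 s = 1 h 31 min 43 s.
Timecode: 01:31:43:42.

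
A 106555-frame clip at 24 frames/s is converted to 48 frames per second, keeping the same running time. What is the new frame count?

213110 frames

Target frames = source frames × (target rate / source rate) = 106555 × (48)/(24) = 106555 × 2 = 213110.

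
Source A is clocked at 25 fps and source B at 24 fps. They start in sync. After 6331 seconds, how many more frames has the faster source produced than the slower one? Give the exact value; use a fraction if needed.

A emits 25 × 6331 = 158275 frames; B emits 24 × 6331 = 151944.
Difference = 6331 frames; B is behind A.

6331 frames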